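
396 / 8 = 99 / 2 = 49.50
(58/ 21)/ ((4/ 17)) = 493/ 42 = 11.74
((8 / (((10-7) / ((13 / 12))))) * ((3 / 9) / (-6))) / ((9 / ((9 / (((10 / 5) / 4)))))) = -26 / 81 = -0.32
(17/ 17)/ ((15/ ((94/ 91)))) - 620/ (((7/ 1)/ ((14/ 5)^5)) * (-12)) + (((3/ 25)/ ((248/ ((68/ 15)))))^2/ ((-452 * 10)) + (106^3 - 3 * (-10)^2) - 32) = 1191954.36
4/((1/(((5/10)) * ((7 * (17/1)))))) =238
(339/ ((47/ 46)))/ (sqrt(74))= 7797 * sqrt(74)/ 1739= 38.57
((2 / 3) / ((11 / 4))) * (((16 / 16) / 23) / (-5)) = -8 / 3795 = -0.00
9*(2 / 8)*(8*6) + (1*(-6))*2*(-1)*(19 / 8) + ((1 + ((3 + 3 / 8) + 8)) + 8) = 1255 / 8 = 156.88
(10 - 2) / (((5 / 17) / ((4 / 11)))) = 544 / 55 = 9.89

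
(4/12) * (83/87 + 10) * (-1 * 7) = -6671/261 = -25.56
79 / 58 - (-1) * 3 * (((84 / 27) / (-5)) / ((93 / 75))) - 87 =-470051 / 5394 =-87.14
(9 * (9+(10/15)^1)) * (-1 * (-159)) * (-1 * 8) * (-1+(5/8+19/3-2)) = -438045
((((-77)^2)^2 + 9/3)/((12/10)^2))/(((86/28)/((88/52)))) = 67669609700/5031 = 13450528.66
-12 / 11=-1.09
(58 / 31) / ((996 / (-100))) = -1450 / 7719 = -0.19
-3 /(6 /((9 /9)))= -1 /2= -0.50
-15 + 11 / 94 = -1399 / 94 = -14.88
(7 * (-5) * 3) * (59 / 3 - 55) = 3710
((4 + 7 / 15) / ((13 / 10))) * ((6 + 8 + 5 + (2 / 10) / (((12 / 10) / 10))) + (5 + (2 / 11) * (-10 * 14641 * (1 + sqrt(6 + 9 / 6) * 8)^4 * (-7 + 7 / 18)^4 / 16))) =-20858836329272298973 / 8188128 -3308357492508145 * sqrt(30) / 39366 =-3007760179775.31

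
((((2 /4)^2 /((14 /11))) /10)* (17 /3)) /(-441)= -187 /740880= -0.00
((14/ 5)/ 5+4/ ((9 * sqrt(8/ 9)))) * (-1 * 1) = -14/ 25 - sqrt(2)/ 3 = -1.03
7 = 7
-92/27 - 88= -2468/27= -91.41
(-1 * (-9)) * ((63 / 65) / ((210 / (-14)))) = -189 / 325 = -0.58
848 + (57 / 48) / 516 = 7001107 / 8256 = 848.00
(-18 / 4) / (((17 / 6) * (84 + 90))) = -9 / 986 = -0.01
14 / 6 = 7 / 3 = 2.33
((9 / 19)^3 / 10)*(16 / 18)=324 / 34295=0.01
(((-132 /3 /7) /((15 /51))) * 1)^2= 559504 /1225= 456.74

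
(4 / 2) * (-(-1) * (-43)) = -86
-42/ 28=-3/ 2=-1.50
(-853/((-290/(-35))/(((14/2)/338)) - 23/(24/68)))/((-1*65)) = 250782/6400225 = 0.04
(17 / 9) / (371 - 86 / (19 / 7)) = 323 / 58023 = 0.01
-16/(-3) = 16/3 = 5.33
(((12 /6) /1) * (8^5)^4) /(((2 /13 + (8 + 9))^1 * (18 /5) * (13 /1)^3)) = 5764607523034234880 /339183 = 16995567357545.14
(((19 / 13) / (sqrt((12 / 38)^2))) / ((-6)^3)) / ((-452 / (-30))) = -1805 / 1269216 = -0.00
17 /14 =1.21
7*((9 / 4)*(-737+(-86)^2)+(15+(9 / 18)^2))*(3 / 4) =157479 / 2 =78739.50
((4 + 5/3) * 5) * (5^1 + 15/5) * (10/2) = 3400/3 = 1133.33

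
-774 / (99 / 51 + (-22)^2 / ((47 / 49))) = -618426 / 404723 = -1.53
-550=-550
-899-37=-936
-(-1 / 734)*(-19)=-19 / 734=-0.03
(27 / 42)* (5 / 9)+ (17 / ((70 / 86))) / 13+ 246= 225647 / 910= 247.96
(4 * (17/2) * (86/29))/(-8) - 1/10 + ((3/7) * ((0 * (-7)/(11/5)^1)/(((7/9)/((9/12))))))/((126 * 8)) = -1842/145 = -12.70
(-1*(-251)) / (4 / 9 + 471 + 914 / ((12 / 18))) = 0.14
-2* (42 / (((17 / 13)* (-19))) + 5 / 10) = 769 / 323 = 2.38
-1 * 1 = -1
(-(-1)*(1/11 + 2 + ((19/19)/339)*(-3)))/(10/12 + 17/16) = 124224/113113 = 1.10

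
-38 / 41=-0.93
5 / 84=0.06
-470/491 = -0.96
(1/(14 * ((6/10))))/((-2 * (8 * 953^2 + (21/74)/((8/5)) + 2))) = -740/90326861373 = -0.00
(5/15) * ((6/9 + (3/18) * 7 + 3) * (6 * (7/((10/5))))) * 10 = 1015/3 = 338.33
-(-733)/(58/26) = 9529/29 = 328.59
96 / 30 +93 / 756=4187 / 1260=3.32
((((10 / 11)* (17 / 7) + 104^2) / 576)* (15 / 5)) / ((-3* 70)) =-416501 / 1552320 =-0.27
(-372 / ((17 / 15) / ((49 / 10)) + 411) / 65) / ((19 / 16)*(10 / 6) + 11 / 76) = -49871808 / 7611083155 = -0.01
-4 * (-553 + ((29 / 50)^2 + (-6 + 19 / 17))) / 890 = 23695703 / 9456250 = 2.51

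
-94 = -94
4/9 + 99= 895/9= 99.44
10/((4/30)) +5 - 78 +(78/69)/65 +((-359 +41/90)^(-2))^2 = 10937099851412545064/5421407253770331605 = 2.02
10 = 10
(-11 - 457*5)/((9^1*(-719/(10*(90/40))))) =5740/719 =7.98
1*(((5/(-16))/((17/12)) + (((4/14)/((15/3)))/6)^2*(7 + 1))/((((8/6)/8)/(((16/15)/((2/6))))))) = -1318648/312375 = -4.22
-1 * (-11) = 11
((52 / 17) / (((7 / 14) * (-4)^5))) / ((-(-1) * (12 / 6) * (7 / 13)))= -169 / 30464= -0.01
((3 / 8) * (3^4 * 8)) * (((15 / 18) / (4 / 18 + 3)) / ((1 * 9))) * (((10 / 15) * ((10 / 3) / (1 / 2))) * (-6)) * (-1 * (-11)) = -2048.28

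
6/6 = 1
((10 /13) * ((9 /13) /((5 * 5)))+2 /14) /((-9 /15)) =-971 /3549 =-0.27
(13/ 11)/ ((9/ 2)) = 26/ 99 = 0.26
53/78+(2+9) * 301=258311/78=3311.68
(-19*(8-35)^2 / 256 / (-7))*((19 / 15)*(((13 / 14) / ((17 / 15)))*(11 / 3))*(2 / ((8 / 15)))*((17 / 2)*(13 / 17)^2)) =31800026115 / 58003456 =548.24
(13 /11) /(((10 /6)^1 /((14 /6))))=1.65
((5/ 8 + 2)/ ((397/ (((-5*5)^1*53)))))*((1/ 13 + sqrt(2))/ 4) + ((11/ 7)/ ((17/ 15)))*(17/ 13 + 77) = 2130579705/ 19653088 -27825*sqrt(2)/ 12704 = 105.31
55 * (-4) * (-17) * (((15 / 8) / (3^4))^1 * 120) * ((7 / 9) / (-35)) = -18700 / 81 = -230.86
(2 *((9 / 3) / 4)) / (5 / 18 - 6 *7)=-27 / 751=-0.04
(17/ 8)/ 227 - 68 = -123471/ 1816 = -67.99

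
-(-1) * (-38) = -38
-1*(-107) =107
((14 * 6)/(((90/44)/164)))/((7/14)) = 202048/15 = 13469.87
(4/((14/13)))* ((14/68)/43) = 0.02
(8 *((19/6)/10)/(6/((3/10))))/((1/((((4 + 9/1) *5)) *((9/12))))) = 247/40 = 6.18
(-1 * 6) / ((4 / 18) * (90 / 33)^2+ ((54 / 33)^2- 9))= 726 / 565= 1.28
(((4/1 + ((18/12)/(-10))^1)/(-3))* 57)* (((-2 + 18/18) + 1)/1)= 0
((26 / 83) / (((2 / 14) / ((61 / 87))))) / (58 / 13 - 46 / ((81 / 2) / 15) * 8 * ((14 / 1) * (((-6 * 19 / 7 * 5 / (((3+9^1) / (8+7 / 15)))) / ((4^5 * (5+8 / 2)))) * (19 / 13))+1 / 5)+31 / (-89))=-99882828864 / 374237786917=-0.27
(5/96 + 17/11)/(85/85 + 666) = 1687/704352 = 0.00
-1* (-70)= 70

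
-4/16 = -0.25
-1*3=-3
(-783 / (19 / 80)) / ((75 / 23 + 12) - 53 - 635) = 1440720 / 293987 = 4.90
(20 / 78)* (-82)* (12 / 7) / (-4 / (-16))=-13120 / 91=-144.18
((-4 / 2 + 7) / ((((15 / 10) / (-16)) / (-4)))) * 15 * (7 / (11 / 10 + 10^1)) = 224000 / 111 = 2018.02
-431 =-431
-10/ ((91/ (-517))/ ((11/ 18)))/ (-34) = -28435/ 27846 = -1.02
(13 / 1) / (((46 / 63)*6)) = 273 / 92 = 2.97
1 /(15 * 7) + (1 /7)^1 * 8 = 121 /105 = 1.15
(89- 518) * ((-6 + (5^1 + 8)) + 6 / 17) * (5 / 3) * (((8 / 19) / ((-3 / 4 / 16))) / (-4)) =-11440000 / 969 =-11805.99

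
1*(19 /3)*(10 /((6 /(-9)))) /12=-95 /12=-7.92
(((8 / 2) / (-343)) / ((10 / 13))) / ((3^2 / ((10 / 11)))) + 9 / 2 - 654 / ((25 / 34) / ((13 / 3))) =-3849.74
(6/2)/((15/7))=7/5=1.40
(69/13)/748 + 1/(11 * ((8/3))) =801/19448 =0.04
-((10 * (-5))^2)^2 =-6250000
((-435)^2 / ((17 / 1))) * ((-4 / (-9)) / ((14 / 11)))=462550 / 119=3886.97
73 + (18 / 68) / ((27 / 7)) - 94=-2135 / 102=-20.93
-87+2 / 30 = -1304 / 15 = -86.93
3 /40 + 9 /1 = 363 /40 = 9.08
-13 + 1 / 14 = -181 / 14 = -12.93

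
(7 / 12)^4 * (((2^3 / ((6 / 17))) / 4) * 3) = 40817 / 20736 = 1.97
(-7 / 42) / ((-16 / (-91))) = -91 / 96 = -0.95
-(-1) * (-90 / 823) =-90 / 823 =-0.11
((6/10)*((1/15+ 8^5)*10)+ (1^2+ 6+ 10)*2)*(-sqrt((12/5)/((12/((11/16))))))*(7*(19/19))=-1720621*sqrt(55)/25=-510418.67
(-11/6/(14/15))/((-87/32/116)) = 1760/21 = 83.81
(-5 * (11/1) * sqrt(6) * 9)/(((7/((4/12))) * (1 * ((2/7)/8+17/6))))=-1980 * sqrt(6)/241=-20.12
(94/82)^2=1.31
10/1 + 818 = 828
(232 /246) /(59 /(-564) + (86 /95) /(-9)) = -6215280 /1352303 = -4.60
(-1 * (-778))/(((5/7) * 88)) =2723/220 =12.38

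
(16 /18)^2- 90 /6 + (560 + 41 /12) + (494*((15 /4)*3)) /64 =6594491 /10368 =636.04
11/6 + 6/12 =7/3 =2.33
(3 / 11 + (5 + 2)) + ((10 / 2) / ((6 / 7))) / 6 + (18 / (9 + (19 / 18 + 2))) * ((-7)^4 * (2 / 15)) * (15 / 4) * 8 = 176134303 / 12276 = 14347.86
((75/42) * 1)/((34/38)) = 475/238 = 2.00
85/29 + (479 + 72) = 16064/29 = 553.93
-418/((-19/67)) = 1474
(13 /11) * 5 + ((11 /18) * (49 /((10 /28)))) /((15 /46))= 1953013 /7425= 263.03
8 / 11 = 0.73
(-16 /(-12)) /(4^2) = 1 /12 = 0.08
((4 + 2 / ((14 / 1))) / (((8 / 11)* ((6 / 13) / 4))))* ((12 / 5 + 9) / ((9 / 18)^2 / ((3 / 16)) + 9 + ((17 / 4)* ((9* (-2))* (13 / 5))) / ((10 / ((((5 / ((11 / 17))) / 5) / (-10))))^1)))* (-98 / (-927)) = 606706100 / 136713651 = 4.44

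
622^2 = 386884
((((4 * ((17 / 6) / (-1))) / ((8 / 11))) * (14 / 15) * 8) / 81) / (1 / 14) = -73304 / 3645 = -20.11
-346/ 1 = -346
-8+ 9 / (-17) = -145 / 17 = -8.53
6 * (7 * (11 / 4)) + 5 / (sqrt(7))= 5 * sqrt(7) / 7 + 231 / 2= 117.39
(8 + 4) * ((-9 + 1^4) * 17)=-1632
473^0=1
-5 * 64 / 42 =-7.62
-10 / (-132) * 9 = 15 / 22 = 0.68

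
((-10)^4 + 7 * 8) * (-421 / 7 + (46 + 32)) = 1257000 / 7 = 179571.43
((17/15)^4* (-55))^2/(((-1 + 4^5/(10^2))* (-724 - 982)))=-76733331851/146908991250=-0.52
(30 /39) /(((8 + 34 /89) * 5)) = 89 /4849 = 0.02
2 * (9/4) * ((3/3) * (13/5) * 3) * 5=351/2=175.50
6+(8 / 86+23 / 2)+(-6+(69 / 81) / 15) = 405763 / 34830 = 11.65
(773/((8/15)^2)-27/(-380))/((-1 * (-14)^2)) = -16523307/1191680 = -13.87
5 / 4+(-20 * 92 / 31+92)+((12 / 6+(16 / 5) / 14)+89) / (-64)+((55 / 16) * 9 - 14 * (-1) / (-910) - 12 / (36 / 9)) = 54516913 / 902720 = 60.39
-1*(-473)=473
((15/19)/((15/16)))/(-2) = -8/19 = -0.42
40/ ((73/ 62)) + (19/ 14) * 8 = 22908/ 511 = 44.83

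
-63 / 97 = -0.65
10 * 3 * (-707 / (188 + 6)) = -10605 / 97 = -109.33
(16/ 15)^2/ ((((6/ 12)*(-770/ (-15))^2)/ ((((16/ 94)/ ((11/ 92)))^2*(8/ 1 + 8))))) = 1109393408/ 39618912025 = 0.03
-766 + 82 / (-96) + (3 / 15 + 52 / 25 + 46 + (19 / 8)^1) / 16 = -763.69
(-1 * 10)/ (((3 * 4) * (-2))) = 5/ 12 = 0.42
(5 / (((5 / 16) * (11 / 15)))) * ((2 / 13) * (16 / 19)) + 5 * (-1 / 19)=6965 / 2717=2.56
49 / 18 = 2.72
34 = 34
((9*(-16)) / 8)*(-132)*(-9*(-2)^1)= 42768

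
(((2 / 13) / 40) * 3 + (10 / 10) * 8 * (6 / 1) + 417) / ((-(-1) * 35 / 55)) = 730.73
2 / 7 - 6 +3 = -19 / 7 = -2.71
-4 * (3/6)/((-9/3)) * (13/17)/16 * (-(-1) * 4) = 13/102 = 0.13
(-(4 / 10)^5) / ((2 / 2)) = -32 / 3125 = -0.01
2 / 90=0.02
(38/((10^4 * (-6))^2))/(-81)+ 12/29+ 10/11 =61527599993939/46510200000000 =1.32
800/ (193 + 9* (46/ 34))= 425/ 109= 3.90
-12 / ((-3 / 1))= 4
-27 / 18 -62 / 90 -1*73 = -6767 / 90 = -75.19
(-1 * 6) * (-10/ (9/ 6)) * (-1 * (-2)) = 80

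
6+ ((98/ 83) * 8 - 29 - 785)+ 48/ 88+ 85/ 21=-15222617/ 19173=-793.96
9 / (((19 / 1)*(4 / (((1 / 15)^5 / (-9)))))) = -1 / 57712500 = -0.00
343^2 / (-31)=-117649 / 31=-3795.13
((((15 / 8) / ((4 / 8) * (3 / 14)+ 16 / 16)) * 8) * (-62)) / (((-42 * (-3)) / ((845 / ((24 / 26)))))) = -54925 / 9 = -6102.78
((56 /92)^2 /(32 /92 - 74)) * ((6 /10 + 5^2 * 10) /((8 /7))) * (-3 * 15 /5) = 552573 /55660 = 9.93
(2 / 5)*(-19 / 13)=-38 / 65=-0.58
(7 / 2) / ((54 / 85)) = 595 / 108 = 5.51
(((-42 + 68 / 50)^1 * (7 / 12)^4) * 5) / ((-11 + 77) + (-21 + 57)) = -304927 / 1321920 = -0.23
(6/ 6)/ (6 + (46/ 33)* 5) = 33/ 428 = 0.08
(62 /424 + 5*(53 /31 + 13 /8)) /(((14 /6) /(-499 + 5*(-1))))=-5969079 /1643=-3633.04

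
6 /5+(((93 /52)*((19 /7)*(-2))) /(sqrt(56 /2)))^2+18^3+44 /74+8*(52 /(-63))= 9003785817521 /1544240880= 5830.56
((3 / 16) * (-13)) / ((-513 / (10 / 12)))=65 / 16416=0.00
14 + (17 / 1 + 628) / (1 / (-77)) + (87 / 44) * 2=-1092235 / 22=-49647.05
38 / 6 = 19 / 3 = 6.33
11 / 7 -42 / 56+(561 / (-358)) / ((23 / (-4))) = 126107 / 115276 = 1.09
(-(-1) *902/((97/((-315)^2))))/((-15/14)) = -83534220/97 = -861177.53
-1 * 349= -349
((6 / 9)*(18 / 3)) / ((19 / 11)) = 2.32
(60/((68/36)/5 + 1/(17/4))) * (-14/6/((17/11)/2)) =-19800/67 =-295.52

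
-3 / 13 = -0.23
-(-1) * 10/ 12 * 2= 5/ 3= 1.67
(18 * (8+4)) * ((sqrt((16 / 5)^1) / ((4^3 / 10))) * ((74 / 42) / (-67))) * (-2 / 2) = 333 * sqrt(5) / 469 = 1.59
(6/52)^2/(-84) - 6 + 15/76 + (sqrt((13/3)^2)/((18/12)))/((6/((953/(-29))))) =-6089499275/281591856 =-21.63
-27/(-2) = 27/2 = 13.50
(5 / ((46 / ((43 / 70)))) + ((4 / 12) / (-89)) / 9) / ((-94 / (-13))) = 1334905 / 145468008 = 0.01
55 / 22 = 5 / 2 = 2.50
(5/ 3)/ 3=5/ 9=0.56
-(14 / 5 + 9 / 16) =-269 / 80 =-3.36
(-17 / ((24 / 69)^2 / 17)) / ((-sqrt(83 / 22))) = 1229.83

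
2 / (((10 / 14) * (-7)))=-2 / 5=-0.40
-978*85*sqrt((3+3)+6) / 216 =-13855*sqrt(3) / 18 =-1333.20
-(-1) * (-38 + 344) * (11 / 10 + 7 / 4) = 8721 / 10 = 872.10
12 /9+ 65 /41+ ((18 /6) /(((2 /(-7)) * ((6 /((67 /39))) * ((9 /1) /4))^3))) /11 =511961072773 /175525573509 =2.92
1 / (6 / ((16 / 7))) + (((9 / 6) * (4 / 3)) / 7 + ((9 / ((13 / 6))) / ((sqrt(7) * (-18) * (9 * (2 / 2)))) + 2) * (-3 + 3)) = 0.67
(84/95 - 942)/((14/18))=-804654/665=-1210.01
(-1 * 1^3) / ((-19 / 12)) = 12 / 19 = 0.63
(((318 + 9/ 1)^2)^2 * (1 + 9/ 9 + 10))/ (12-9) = 45735244164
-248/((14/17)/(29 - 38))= 2710.29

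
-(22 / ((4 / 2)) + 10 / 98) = -544 / 49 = -11.10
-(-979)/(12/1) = 979/12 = 81.58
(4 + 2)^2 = 36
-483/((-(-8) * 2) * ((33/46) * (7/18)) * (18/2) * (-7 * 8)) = 0.21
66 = 66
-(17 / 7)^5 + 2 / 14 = -1417456 / 16807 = -84.34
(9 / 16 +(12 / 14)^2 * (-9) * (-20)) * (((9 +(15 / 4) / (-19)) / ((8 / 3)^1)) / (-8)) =-208970847 / 3813376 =-54.80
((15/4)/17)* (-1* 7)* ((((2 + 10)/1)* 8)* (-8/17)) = 20160/289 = 69.76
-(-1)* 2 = 2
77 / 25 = 3.08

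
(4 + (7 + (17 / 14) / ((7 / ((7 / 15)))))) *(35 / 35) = 2327 / 210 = 11.08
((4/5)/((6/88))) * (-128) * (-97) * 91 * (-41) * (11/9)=-89683449856/135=-664321850.79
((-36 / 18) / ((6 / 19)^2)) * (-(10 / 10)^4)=361 / 18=20.06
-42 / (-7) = 6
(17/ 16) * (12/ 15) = 17/ 20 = 0.85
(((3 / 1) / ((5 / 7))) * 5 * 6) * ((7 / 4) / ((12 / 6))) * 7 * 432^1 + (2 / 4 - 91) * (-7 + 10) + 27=666303 / 2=333151.50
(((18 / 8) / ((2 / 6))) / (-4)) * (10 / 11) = -135 / 88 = -1.53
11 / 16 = 0.69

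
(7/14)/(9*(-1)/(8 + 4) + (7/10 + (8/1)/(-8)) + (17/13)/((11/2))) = -1430/2323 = -0.62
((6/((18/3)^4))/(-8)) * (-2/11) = 1/9504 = 0.00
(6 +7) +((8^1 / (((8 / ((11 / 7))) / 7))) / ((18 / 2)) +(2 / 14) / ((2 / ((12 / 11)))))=9910 / 693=14.30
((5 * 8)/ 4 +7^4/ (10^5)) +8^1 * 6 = 5802401/ 100000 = 58.02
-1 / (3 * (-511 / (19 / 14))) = 19 / 21462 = 0.00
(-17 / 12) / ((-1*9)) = 17 / 108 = 0.16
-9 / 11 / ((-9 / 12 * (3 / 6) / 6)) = 144 / 11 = 13.09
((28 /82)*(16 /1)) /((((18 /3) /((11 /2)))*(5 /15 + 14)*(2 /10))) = 3080 /1763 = 1.75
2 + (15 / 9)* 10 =18.67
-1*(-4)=4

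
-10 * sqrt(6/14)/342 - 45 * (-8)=360 - 5 * sqrt(21)/1197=359.98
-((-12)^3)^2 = -2985984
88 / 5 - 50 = -162 / 5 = -32.40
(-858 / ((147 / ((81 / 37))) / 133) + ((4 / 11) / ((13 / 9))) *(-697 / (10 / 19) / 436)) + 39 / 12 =-137012939681 / 80740660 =-1696.95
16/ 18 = 8/ 9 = 0.89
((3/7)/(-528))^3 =-1/1869959168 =-0.00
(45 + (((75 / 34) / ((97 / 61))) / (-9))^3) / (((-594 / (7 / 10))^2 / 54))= 427089570576319 / 126568269972429120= 0.00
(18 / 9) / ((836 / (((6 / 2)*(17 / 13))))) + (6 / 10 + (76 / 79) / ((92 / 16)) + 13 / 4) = 397578783 / 98735780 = 4.03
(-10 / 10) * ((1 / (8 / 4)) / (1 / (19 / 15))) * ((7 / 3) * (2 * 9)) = -133 / 5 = -26.60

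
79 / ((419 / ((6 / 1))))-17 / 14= -0.08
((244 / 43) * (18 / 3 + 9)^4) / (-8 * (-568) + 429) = 12352500 / 213839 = 57.77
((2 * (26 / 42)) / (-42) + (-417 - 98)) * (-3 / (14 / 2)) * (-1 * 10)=-2271280 / 1029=-2207.27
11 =11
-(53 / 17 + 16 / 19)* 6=-7674 / 323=-23.76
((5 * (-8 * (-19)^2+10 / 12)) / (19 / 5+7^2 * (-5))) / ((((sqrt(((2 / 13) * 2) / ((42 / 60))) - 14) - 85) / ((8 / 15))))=-173403230 / 537786153 - 346460 * sqrt(910) / 4840075377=-0.32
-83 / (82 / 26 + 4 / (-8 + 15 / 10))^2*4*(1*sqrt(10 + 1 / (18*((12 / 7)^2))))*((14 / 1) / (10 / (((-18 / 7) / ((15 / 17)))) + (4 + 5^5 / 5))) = -1669213*sqrt(51938) / 104230368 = -3.65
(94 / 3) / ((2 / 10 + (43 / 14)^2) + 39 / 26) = 92120 / 32733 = 2.81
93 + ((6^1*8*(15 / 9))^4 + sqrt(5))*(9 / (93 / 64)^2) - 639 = 4096*sqrt(5) / 961 + 167771635294 / 961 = 174580275.19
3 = 3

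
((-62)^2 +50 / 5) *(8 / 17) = 30832 / 17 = 1813.65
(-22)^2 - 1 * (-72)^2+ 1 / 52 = -244399 / 52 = -4699.98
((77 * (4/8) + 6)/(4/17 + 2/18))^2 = 185422689/11236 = 16502.55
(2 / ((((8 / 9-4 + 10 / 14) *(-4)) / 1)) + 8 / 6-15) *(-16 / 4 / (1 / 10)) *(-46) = -11217560 / 453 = -24762.83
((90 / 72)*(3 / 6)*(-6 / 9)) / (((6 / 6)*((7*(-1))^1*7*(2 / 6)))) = 0.03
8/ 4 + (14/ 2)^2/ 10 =69/ 10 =6.90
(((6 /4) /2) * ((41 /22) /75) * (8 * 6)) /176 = 0.01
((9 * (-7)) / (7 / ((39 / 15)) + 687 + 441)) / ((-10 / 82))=33579 / 73495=0.46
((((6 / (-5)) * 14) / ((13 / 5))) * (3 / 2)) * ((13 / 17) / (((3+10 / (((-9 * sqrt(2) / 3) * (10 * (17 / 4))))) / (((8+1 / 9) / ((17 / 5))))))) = -19710 / 3343-4380 * sqrt(2) / 56831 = -6.00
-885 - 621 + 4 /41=-61742 /41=-1505.90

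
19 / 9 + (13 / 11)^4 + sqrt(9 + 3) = 2 * sqrt(3) + 535228 / 131769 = 7.53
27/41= 0.66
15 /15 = 1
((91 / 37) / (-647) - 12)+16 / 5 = -1053771 / 119695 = -8.80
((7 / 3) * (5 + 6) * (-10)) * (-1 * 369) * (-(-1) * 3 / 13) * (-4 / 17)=-1136520 / 221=-5142.62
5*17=85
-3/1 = -3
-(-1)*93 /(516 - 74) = 93 /442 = 0.21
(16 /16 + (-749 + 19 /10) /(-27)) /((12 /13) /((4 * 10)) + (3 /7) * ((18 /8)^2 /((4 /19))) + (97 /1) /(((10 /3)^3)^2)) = 2201346875 /798493788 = 2.76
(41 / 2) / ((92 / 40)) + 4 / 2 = 251 / 23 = 10.91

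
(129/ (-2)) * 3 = -387/ 2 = -193.50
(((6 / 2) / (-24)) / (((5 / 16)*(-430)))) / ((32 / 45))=9 / 6880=0.00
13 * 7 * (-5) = -455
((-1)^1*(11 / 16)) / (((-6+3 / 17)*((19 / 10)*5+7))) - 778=-1848511 / 2376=-777.99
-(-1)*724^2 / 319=524176 / 319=1643.18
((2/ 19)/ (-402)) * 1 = -0.00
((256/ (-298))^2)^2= 268435456/ 492884401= 0.54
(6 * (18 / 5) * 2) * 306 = 66096 / 5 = 13219.20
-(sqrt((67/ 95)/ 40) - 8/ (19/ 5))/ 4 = 0.49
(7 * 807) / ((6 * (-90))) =-1883 / 180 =-10.46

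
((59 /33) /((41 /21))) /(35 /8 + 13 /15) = 49560 /283679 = 0.17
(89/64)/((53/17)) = 1513/3392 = 0.45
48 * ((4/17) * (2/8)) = 48/17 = 2.82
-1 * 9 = -9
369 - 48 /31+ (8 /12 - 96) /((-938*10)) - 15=153733253 /436170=352.46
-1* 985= -985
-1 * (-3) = 3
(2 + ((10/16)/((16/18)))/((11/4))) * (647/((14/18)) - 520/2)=1589191/1232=1289.93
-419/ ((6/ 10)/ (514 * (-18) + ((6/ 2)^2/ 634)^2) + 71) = -2597029620315/ 440069056379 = -5.90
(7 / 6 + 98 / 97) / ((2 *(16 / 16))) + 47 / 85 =162403 / 98940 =1.64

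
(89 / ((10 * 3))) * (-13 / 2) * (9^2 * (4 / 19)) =-31239 / 95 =-328.83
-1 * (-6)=6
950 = 950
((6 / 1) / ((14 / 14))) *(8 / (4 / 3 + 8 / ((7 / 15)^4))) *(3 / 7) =37044 / 306151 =0.12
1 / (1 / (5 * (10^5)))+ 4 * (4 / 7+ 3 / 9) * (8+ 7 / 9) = 94506004 / 189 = 500031.77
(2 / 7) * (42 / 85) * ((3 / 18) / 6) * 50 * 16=160 / 51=3.14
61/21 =2.90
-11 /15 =-0.73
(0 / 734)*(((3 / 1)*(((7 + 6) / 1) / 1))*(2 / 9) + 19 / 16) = 0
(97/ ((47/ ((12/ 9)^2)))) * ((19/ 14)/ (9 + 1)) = 7372/ 14805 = 0.50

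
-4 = -4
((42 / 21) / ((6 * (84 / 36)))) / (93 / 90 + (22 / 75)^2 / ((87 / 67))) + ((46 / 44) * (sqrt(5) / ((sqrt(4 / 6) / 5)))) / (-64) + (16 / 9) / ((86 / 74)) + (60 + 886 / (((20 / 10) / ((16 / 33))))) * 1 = 8865839677978 / 32070607569- 115 * sqrt(30) / 2816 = 276.22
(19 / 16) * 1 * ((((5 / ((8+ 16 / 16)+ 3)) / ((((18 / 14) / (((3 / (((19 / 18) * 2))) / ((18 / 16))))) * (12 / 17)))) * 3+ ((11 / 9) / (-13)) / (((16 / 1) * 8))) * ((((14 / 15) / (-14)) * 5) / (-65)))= 494831 / 46725120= 0.01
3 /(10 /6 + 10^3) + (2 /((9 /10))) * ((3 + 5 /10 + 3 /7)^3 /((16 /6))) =2499932551 /49474320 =50.53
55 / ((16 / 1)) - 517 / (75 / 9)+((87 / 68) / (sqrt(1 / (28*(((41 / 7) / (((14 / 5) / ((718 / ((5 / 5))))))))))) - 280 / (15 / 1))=-92723 / 1200+87*sqrt(515165) / 238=185.10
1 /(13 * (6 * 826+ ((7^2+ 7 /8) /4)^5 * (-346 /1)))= -16777216 /22742242843623303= -0.00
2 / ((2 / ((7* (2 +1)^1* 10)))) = 210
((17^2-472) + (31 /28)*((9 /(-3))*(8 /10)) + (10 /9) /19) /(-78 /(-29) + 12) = -16106716 /1274805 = -12.63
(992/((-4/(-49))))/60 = 3038/15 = 202.53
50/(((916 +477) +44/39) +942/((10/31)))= 4875/420647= 0.01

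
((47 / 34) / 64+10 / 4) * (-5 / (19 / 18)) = -246915 / 20672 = -11.94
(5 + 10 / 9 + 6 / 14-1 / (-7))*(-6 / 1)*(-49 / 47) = 5894 / 141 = 41.80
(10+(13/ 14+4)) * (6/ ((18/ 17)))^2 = 60401/ 126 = 479.37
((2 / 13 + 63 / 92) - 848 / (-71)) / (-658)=-1085421 / 55874728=-0.02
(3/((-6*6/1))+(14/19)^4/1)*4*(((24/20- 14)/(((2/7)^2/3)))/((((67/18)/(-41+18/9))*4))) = 45497684232/43657535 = 1042.15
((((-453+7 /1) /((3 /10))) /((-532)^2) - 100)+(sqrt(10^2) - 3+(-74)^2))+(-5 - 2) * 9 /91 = 14852377465 /2759484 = 5382.30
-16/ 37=-0.43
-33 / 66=-1 / 2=-0.50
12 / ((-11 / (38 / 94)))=-228 / 517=-0.44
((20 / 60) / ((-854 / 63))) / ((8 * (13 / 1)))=-3 / 12688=-0.00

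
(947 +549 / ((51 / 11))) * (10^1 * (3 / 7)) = 4566.05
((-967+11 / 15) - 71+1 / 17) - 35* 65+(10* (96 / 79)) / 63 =-155681263 / 47005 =-3312.01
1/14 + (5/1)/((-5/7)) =-97/14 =-6.93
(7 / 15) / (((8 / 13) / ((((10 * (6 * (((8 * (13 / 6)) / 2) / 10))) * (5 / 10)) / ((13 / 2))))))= 91 / 30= 3.03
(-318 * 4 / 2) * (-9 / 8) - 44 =1343 / 2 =671.50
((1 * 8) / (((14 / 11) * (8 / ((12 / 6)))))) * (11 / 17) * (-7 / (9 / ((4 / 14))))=-242 / 1071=-0.23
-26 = -26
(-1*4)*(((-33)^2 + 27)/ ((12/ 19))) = -7068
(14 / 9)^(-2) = 81 / 196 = 0.41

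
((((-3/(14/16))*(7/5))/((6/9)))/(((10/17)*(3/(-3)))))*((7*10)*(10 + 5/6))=9282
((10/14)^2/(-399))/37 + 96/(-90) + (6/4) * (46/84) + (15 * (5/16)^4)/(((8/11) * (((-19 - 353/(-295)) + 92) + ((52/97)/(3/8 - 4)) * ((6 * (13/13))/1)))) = -3109503564882409047/12817960840284078080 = -0.24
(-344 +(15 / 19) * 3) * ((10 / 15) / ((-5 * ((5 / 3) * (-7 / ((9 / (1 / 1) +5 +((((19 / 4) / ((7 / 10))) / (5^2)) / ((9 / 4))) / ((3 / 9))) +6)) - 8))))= -27755516 / 5223765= -5.31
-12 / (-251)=12 / 251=0.05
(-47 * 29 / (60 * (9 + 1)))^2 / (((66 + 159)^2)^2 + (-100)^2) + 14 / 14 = 922644226857769 / 922644225000000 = 1.00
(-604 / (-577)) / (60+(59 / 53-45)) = 16006 / 246379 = 0.06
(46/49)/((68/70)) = 115/119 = 0.97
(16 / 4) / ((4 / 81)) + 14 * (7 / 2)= 130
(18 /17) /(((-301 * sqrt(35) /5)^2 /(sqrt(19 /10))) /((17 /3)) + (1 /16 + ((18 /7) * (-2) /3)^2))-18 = -80101229716105044786 /4450068314582116897 + 21050233440768 * sqrt(190) /4450068314582116897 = -18.00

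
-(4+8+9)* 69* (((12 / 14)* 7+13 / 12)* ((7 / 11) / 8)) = -287385 / 352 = -816.43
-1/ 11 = -0.09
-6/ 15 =-2/ 5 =-0.40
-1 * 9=-9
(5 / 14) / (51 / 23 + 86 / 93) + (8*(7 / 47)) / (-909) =0.11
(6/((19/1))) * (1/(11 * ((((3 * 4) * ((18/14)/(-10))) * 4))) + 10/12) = 1945/7524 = 0.26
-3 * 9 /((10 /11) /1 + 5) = -297 /65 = -4.57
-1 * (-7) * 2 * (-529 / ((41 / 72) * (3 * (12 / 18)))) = -6502.83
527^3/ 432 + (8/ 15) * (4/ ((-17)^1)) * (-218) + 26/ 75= 62209439143/ 183600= 338831.37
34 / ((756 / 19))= 323 / 378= 0.85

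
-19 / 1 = -19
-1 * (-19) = 19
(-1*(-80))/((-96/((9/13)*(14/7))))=-15/13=-1.15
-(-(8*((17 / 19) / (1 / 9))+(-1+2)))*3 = 3729 / 19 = 196.26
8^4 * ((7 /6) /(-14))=-1024 /3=-341.33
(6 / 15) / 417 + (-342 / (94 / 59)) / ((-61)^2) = -20685791 / 364639395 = -0.06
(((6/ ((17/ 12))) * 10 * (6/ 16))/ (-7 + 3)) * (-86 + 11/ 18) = 23055/ 68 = 339.04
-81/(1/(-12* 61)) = 59292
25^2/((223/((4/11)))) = 2500/2453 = 1.02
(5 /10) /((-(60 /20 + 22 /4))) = -1 /17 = -0.06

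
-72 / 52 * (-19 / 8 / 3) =57 / 52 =1.10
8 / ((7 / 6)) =48 / 7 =6.86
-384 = -384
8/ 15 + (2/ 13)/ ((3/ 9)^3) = 914/ 195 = 4.69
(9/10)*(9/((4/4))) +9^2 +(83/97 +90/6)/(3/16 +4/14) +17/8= 25649749/205640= 124.73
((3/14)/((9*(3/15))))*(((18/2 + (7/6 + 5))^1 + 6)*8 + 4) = 1300/63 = 20.63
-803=-803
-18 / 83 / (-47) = 0.00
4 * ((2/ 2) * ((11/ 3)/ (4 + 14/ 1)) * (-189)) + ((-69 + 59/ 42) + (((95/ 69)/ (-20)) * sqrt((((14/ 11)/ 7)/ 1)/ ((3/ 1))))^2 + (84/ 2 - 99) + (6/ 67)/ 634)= -52060368073939/ 186867688392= -278.59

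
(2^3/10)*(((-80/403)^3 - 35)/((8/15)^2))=-103108092525/1047213232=-98.46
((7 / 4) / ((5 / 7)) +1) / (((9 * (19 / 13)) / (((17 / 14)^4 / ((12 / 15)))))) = 24972779 / 35035392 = 0.71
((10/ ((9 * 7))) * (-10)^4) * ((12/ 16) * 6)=50000/ 7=7142.86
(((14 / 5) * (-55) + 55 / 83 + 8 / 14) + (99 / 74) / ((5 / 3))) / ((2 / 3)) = -98002599 / 429940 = -227.94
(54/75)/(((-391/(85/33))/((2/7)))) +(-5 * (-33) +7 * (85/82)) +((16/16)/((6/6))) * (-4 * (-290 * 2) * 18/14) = 2290958291/726110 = 3155.11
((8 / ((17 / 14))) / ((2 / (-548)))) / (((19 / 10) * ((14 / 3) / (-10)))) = 657600 / 323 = 2035.91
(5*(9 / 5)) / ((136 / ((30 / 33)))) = 0.06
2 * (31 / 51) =62 / 51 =1.22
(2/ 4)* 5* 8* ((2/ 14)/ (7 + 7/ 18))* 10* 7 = 3600/ 133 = 27.07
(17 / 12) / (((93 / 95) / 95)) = 153425 / 1116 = 137.48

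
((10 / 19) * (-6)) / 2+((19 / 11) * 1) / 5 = -1289 / 1045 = -1.23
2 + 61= 63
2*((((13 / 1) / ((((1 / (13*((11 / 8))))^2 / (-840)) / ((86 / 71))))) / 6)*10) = -2000423425 / 142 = -14087488.91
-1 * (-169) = 169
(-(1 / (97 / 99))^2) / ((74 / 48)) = -235224 / 348133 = -0.68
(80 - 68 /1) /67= 12 /67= 0.18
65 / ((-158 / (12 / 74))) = -195 / 2923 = -0.07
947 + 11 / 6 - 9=5639 / 6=939.83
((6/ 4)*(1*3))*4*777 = 13986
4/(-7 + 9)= 2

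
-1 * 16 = -16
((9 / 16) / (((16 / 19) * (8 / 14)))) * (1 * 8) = 1197 / 128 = 9.35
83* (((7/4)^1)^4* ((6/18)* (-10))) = -996415/384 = -2594.83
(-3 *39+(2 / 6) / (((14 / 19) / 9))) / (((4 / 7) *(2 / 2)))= -1581 / 8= -197.62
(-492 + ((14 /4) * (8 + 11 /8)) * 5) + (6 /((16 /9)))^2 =-20259 /64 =-316.55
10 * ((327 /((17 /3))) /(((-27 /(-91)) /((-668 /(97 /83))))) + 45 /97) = -5499467410 /4947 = -1111677.26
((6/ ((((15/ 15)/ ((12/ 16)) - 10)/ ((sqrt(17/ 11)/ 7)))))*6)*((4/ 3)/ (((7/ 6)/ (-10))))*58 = 250560*sqrt(187)/ 7007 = 488.99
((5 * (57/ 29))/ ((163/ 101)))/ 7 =28785/ 33089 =0.87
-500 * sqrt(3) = -866.03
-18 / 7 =-2.57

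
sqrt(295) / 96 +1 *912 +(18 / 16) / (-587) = sqrt(295) / 96 +4282743 / 4696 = 912.18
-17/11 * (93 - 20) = -1241/11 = -112.82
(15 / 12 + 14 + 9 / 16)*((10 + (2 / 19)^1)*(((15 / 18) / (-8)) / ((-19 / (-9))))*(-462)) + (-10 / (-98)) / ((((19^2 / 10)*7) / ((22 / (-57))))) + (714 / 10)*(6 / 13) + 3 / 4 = 6746169882143 / 1835056860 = 3676.27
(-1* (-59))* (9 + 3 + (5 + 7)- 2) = 1298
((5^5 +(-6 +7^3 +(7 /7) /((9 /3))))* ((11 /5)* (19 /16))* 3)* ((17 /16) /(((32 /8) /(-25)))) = -184525055 /1024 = -180200.25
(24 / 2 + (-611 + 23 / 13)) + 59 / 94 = -729049 / 1222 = -596.60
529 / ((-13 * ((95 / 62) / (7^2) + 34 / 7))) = -1607102 / 193063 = -8.32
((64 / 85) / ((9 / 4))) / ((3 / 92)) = 23552 / 2295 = 10.26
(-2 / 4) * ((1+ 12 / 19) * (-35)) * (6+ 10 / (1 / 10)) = 57505 / 19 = 3026.58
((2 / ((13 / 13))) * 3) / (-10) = -3 / 5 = -0.60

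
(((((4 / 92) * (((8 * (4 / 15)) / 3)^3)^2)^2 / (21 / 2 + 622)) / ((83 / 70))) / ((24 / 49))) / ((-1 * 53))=-197726038040074256384 / 121787180217597230861572265625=-0.00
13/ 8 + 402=3229/ 8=403.62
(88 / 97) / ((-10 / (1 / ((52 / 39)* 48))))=-11 / 7760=-0.00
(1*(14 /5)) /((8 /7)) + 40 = 42.45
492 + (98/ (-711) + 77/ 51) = 5963387/ 12087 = 493.37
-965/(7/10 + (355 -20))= -9650/3357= -2.87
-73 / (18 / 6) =-73 / 3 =-24.33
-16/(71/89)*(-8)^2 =-91136/71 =-1283.61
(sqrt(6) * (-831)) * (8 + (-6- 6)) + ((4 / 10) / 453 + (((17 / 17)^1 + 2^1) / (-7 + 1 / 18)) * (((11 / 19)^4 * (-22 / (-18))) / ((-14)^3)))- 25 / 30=-2809328517447 / 3374857776500 + 3324 * sqrt(6)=8141.27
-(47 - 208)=161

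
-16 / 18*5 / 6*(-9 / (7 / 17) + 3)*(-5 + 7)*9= 251.43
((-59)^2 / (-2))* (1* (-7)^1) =24367 / 2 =12183.50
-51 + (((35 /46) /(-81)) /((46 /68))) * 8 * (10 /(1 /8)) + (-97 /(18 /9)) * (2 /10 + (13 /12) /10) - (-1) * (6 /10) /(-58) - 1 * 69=-143.85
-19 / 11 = -1.73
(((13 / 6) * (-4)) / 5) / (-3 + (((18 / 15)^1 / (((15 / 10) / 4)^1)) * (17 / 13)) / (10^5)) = 2112500 / 3656199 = 0.58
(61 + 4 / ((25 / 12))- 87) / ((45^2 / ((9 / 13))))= -602 / 73125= -0.01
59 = 59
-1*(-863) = 863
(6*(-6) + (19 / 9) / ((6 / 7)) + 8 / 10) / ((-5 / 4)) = 17678 / 675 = 26.19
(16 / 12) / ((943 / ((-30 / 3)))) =-40 / 2829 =-0.01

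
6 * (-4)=-24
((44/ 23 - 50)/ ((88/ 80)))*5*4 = -221200/ 253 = -874.31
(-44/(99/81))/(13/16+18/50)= -14400/469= -30.70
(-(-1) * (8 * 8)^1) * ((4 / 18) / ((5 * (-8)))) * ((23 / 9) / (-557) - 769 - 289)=84860432 / 225585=376.18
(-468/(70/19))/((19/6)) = -1404/35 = -40.11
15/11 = 1.36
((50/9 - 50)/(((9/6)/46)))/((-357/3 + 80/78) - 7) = 239200/21933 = 10.91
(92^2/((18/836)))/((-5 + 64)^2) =3537952/31329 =112.93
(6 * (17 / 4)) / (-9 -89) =-51 / 196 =-0.26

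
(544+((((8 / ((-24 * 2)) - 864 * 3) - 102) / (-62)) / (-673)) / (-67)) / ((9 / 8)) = 18249983306 / 37741167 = 483.56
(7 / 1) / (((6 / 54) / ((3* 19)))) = 3591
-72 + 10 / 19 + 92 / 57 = -3982 / 57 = -69.86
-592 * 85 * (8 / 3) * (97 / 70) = -3904832 / 21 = -185944.38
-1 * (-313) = 313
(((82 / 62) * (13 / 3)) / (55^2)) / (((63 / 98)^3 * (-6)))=-731276 / 615257775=-0.00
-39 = -39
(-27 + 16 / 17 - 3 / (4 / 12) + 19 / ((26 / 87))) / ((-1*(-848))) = 12605 / 374816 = 0.03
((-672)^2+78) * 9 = 4064958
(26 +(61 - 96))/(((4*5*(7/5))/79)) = -711/28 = -25.39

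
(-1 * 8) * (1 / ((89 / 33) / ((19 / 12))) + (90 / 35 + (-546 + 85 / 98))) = 18908394 / 4361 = 4335.79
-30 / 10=-3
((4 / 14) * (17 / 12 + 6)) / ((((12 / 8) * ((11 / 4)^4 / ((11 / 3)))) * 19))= 0.00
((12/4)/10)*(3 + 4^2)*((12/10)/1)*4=684/25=27.36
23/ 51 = 0.45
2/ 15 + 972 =14582/ 15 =972.13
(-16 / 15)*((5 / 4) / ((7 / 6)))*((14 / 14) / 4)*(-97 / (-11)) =-194 / 77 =-2.52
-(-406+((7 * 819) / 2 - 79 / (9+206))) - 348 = -1207497 / 430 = -2808.13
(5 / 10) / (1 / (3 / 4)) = 3 / 8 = 0.38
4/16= 1/4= 0.25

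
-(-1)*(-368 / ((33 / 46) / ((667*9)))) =-33872928 / 11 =-3079357.09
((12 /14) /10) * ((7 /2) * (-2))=-3 /5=-0.60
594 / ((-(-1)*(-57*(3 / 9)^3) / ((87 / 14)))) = -232551 / 133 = -1748.50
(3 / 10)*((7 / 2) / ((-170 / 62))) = -651 / 1700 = -0.38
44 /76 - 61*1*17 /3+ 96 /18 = -19366 /57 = -339.75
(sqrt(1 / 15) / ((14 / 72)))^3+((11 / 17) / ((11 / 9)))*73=5184*sqrt(15) / 8575+657 / 17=40.99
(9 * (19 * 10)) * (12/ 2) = 10260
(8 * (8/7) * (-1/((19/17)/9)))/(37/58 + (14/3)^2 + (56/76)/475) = -2427926400/739261831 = -3.28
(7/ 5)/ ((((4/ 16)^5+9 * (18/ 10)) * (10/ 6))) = 21504/ 414745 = 0.05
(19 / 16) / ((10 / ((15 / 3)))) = 19 / 32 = 0.59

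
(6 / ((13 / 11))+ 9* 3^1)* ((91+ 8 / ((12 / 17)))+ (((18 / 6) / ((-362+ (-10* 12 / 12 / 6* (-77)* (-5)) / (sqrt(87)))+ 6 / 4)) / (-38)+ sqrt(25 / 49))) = 3305.46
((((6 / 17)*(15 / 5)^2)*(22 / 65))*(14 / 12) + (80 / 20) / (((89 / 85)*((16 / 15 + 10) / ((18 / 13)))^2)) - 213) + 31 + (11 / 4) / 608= -3870158780749249 / 21419799057280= -180.68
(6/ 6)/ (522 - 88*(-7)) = 1/ 1138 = 0.00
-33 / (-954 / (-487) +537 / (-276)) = -1478532 / 595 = -2484.93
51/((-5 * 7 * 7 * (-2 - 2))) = 51/980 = 0.05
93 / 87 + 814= 23637 / 29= 815.07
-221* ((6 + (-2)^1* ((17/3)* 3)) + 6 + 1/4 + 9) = 11271/4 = 2817.75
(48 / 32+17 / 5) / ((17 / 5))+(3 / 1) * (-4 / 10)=0.24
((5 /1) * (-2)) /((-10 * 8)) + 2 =17 /8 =2.12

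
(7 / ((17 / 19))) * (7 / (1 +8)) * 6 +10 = 2372 / 51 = 46.51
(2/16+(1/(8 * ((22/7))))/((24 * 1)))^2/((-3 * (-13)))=286225/695844864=0.00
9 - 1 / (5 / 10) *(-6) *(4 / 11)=147 / 11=13.36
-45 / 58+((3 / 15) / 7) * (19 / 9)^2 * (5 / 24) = -295711 / 394632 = -0.75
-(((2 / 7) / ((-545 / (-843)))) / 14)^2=-710649 / 713157025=-0.00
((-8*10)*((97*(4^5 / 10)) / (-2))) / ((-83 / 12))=-4767744 / 83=-57442.70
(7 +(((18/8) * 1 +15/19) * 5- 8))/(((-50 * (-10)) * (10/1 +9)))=1079/722000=0.00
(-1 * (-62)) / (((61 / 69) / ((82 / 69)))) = 5084 / 61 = 83.34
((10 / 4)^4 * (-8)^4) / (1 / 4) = 640000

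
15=15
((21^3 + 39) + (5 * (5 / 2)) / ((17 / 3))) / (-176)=-316275 / 5984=-52.85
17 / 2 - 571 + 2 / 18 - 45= -607.39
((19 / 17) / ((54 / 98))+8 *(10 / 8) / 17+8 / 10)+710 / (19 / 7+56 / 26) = 151753513 / 1016685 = 149.26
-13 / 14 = -0.93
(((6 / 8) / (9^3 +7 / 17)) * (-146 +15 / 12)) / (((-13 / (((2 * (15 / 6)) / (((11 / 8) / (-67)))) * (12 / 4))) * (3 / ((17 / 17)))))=-1978443 / 709280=-2.79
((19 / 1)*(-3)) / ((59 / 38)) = -2166 / 59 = -36.71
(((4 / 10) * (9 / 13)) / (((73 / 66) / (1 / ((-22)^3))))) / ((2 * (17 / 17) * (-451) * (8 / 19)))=513 / 8286060640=0.00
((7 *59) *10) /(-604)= -2065 /302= -6.84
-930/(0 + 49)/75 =-62/245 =-0.25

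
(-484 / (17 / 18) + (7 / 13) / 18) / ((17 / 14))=-14269423 / 33813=-422.01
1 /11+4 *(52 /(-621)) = -1667 /6831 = -0.24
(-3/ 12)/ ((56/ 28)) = -1/ 8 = -0.12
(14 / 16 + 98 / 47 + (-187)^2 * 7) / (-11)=-92039521 / 4136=-22253.27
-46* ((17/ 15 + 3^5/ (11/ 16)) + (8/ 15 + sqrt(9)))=-543628/ 33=-16473.58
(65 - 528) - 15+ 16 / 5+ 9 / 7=-16573 / 35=-473.51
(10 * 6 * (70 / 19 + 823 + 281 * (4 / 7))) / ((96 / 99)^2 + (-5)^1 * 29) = -8579468700 / 20865173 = -411.19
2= 2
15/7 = 2.14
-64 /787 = -0.08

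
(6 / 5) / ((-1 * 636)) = -1 / 530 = -0.00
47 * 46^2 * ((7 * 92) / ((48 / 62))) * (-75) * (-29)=179932287850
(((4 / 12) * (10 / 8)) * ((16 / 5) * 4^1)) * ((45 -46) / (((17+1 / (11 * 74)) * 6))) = -6512 / 124551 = -0.05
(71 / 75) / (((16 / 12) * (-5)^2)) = 0.03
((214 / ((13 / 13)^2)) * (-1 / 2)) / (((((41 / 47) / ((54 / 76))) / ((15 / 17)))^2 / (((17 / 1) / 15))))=-2584629405 / 41265188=-62.63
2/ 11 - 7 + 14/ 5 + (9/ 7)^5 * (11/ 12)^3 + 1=-18458233/ 59160640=-0.31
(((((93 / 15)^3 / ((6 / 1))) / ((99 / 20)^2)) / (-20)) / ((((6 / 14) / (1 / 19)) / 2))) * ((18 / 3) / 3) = -1668296 / 41899275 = -0.04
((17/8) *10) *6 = 127.50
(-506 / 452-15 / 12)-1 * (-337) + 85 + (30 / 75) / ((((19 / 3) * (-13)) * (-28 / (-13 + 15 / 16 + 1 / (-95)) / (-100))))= 12468116435 / 29697304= 419.84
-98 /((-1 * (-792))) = -49 /396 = -0.12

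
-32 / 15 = -2.13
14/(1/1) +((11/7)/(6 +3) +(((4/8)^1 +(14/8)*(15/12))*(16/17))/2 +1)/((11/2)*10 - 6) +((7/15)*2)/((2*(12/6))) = 14.28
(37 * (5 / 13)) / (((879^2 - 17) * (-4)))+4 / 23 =160701537 / 924058304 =0.17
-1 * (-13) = 13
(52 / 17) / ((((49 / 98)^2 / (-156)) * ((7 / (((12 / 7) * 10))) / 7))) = -3893760 / 119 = -32720.67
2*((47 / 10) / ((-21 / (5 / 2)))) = -47 / 42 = -1.12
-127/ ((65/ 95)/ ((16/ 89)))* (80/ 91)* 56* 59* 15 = -21867571200/ 15041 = -1453864.18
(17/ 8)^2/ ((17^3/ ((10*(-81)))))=-405/ 544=-0.74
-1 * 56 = -56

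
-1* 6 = -6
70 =70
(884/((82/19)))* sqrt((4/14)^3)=16796* sqrt(14)/2009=31.28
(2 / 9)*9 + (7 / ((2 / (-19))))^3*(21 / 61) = -49404401 / 488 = -101238.53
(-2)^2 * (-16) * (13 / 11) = -832 / 11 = -75.64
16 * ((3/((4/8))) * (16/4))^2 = 9216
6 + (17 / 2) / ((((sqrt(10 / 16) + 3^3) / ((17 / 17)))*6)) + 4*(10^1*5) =1200668 / 5827 - 17*sqrt(10) / 34962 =206.05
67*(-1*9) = -603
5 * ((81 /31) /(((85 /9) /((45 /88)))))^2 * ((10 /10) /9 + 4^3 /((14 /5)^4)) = 595503555345 /5163910835776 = 0.12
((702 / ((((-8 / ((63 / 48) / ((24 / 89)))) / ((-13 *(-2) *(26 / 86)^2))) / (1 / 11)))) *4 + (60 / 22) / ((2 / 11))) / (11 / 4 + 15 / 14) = -3226293987 / 34820368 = -92.66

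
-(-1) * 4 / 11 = 4 / 11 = 0.36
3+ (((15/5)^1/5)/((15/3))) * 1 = 78/25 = 3.12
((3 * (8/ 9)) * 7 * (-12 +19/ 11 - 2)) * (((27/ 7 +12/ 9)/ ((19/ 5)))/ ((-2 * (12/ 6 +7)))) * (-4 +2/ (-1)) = -21800/ 209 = -104.31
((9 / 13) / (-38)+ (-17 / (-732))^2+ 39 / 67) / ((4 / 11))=55053067487 / 35469405504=1.55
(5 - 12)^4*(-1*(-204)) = 489804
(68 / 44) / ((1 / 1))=17 / 11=1.55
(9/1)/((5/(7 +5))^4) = 298.60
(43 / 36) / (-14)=-0.09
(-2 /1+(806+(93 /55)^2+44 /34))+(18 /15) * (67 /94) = 1955353586 /2416975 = 809.01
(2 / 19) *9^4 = 13122 / 19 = 690.63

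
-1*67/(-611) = 67/611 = 0.11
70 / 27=2.59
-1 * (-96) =96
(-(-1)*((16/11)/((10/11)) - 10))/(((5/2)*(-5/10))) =168/25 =6.72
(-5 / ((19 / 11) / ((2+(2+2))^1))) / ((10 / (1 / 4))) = -33 / 76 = -0.43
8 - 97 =-89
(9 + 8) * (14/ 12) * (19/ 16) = 2261/ 96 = 23.55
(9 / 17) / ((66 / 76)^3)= 54872 / 67881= 0.81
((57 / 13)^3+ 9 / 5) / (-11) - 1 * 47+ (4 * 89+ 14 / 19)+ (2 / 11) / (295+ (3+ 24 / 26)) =122434850634 / 405533245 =301.91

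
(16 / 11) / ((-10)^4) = 1 / 6875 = 0.00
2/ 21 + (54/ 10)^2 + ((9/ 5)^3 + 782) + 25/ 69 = 49353517/ 60375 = 817.45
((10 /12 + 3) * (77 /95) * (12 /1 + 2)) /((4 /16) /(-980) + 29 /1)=9719248 /6479703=1.50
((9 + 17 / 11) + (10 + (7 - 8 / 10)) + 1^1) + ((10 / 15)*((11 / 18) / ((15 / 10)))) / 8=495029 / 17820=27.78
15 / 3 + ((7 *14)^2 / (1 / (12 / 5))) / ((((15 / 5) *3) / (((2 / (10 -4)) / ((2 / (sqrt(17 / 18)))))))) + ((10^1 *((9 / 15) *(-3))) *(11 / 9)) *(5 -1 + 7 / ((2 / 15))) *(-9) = 9604 *sqrt(34) / 135 + 11192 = 11606.82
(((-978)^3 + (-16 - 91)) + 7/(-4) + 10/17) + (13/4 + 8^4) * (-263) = -31841665139/34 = -936519562.91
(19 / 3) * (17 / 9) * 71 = 22933 / 27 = 849.37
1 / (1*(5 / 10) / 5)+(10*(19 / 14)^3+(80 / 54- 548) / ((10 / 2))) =-13763207 / 185220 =-74.31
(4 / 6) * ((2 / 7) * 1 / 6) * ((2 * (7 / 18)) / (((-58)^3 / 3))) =-1 / 2634012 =-0.00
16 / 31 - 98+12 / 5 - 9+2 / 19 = -306217 / 2945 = -103.98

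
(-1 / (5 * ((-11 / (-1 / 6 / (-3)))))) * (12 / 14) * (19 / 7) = 19 / 8085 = 0.00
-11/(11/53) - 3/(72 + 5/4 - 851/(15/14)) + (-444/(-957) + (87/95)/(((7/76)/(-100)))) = -101124478393/96601813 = -1046.82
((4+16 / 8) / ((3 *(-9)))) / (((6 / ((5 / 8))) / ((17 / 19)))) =-85 / 4104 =-0.02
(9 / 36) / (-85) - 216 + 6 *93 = 342.00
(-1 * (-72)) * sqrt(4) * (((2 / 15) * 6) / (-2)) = -288 / 5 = -57.60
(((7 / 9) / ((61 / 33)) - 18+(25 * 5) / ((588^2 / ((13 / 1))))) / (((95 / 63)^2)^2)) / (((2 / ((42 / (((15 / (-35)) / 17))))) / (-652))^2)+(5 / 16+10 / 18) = -37754607555170409158749 / 37655910000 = -1002621037578.71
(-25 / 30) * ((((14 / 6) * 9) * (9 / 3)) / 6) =-35 / 4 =-8.75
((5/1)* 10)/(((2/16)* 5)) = 80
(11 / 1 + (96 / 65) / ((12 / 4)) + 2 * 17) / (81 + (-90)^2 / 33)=32527 / 233415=0.14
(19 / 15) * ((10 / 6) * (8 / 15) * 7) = 1064 / 135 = 7.88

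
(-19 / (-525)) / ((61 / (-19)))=-361 / 32025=-0.01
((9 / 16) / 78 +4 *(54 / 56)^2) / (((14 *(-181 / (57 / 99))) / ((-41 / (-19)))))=-1038161 / 568183616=-0.00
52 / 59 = 0.88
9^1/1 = 9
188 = 188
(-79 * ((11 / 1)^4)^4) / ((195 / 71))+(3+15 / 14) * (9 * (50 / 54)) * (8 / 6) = -1804124243633433695593 / 1365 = -1321702742588596113.99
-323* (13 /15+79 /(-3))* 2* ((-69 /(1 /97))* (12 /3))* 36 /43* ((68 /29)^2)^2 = -1695093248543735808 /152065415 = -11147131966.49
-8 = -8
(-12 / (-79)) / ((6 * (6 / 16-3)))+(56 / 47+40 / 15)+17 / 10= 4326341 / 779730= 5.55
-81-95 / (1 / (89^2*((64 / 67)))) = -48165107 / 67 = -718882.19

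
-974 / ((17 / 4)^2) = -15584 / 289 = -53.92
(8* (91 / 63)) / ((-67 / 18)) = -208 / 67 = -3.10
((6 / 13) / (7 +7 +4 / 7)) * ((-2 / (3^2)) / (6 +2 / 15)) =-35 / 30498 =-0.00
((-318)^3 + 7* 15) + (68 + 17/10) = -321572573/10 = -32157257.30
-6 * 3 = -18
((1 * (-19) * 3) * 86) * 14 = -68628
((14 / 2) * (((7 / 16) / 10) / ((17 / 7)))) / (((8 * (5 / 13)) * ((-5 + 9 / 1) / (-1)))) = -0.01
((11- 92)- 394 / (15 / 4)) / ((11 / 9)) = -8373 / 55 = -152.24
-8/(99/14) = -112/99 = -1.13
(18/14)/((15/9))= 0.77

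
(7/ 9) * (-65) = -455/ 9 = -50.56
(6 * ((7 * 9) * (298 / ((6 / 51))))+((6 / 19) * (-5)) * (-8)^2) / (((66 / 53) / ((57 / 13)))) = 482037279 / 143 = 3370890.06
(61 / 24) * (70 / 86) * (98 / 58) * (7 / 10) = 146461 / 59856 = 2.45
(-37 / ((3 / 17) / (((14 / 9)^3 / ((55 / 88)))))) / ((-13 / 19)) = 262348352 / 142155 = 1845.51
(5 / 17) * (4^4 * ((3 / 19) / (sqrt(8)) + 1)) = 960 * sqrt(2) / 323 + 1280 / 17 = 79.50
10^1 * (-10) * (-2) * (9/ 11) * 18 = 32400/ 11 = 2945.45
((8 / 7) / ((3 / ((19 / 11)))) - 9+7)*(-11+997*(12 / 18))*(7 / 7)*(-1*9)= 607910 / 77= 7894.94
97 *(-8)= -776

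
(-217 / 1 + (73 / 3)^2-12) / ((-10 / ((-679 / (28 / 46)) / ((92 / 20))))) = 79249 / 9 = 8805.44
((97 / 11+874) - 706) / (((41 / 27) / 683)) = 35867745 / 451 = 79529.37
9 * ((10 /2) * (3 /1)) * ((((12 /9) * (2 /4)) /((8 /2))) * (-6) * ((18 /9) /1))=-270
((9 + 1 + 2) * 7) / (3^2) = 28 / 3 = 9.33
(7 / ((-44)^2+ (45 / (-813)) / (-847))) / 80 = 1606759 / 35550691760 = 0.00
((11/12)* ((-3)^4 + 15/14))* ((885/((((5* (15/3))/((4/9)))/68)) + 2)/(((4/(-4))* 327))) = -33868307/137340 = -246.60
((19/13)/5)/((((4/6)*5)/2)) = 57/325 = 0.18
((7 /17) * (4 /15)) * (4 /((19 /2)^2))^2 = 7168 /33231855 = 0.00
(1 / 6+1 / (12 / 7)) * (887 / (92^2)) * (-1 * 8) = -2661 / 4232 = -0.63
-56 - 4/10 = -282/5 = -56.40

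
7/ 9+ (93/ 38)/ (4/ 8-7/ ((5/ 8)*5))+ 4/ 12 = -1465/ 4959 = -0.30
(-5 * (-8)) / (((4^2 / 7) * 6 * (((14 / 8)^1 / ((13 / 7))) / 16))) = 1040 / 21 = 49.52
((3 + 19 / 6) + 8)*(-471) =-13345 / 2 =-6672.50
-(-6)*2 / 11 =12 / 11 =1.09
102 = 102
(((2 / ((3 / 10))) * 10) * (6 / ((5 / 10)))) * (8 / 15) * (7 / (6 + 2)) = 1120 / 3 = 373.33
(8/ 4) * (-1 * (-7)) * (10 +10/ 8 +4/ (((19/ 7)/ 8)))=12257/ 38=322.55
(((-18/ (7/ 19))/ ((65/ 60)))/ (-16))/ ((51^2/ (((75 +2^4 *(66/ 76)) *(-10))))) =-25335/ 26299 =-0.96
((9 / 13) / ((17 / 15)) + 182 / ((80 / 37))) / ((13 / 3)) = 2248521 / 114920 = 19.57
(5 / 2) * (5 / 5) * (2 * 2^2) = 20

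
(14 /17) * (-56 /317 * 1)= -784 /5389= -0.15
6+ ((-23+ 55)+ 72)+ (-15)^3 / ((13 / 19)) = -62695 / 13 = -4822.69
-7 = -7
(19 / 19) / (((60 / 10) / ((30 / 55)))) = 1 / 11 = 0.09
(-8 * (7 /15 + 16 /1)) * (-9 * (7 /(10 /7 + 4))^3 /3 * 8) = 12235496 /1805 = 6778.67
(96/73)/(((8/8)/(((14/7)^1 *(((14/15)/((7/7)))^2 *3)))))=12544/1825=6.87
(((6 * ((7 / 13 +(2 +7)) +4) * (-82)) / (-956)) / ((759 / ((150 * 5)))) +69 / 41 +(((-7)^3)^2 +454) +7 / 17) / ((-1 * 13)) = -5882958919711 / 647508121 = -9085.54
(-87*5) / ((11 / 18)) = -7830 / 11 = -711.82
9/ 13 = 0.69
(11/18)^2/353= 0.00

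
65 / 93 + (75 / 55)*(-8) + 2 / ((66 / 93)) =-7562 / 1023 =-7.39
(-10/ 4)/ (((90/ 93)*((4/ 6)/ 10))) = -155/ 4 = -38.75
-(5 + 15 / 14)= -85 / 14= -6.07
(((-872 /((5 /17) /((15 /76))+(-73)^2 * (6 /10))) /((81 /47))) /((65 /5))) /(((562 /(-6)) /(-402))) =-466807760 /8939442603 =-0.05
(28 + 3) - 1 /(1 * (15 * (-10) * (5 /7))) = 23257 /750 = 31.01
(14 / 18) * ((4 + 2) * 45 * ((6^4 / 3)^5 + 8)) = 3159643096352400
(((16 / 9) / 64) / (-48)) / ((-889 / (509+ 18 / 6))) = 8 / 24003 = 0.00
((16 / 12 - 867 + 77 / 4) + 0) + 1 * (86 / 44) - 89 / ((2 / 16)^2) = -863341 / 132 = -6540.46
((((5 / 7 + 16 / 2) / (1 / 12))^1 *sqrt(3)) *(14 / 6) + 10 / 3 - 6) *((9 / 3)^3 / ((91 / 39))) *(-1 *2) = 432 / 7 - 39528 *sqrt(3) / 7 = -9718.93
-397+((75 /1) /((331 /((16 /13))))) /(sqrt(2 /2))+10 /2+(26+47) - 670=-4254467 /4303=-988.72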